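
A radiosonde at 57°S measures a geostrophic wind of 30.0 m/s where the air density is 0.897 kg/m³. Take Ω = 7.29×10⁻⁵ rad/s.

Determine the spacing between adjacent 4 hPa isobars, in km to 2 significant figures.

120 km

Coriolis parameter at 57°S:
f = 2Ω sin φ = 2 × 7.29×10⁻⁵ × sin 57° = 1.22×10⁻⁴ s⁻¹
Geostrophic balance rearranged: |∂P/∂n| = f ρ V_g
|∂P/∂n| = 1.22×10⁻⁴ × 0.897 × 30.0 = 3.29×10⁻³ Pa/m
Isobar spacing: Δn = ΔP/|∂P/∂n| = 400 Pa / 3.29×10⁻³ Pa/m = 121562 m ≈ 120 km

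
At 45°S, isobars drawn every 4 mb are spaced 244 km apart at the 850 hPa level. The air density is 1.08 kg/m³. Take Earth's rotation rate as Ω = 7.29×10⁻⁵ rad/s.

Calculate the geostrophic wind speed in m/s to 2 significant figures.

15 m/s

Coriolis parameter at 45°S:
f = 2Ω sin φ = 2 × 7.29×10⁻⁵ × sin 45° = 1.03×10⁻⁴ s⁻¹
Pressure gradient: |∂P/∂n| = 400 Pa / 244000 m = 1.64×10⁻³ Pa/m
Geostrophic balance (pressure-gradient force = Coriolis force):
V_g = (1/(fρ)) |∂P/∂n| = 1.64×10⁻³ / (1.03×10⁻⁴ × 1.08) = 14.7 m/s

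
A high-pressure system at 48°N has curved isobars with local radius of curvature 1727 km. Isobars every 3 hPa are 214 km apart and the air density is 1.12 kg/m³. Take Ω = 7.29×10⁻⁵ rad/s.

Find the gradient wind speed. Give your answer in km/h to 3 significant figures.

44.5 km/h

Coriolis parameter at 48°N:
f = 2Ω sin φ = 2 × 7.29×10⁻⁵ × sin 48° = 1.08×10⁻⁴ s⁻¹
Pressure gradient: |∂P/∂n| = 300 Pa / 214000 m = 1.40×10⁻³ Pa/m
Geostrophic speed: V_g = |∂P/∂n|/(fρ) = 1.40×10⁻³/(1.08×10⁻⁴ × 1.12) = 11.6 m/s
Around a high, pressure-gradient force acts outward with centrifugal, so Coriolis balances both:
fV = (1/ρ)|∂P/∂n| + V²/R  →  V² − fR·V + fR·V_g = 0
With fR = 1.08×10⁻⁴ × 1727×10³ m = 187 m/s:
V = [fR − √((fR)² − 4 fR V_g)]/2 = [187 − √(187² − 4×187×11.6)]/2 = 12.4 m/s
Supergeostrophic (V > V_g = 11.6 m/s), as expected around a high.
Converting: 12.4 m/s × 3.6 = 44.5 km/h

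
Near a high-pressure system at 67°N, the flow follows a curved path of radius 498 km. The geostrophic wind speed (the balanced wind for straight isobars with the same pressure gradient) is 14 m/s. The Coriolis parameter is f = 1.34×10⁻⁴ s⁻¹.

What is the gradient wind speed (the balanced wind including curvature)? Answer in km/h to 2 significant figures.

72 km/h

Around a high, pressure-gradient force acts outward with centrifugal, so Coriolis balances both:
fV = (1/ρ)|∂P/∂n| + V²/R  →  V² − fR·V + fR·V_g = 0
With fR = 1.34×10⁻⁴ × 498×10³ m = 66.7 m/s:
V = [fR − √((fR)² − 4 fR V_g)]/2 = [66.7 − √(66.7² − 4×66.7×14)]/2 = 20 m/s
Supergeostrophic (V > V_g = 14 m/s), as expected around a high.
Converting: 20 m/s × 3.6 = 72 km/h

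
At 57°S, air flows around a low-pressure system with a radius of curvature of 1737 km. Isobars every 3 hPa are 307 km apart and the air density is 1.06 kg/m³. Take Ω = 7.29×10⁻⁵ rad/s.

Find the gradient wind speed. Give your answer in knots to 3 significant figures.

14.2 knots

Coriolis parameter at 57°S:
f = 2Ω sin φ = 2 × 7.29×10⁻⁵ × sin 57° = 1.22×10⁻⁴ s⁻¹
Pressure gradient: |∂P/∂n| = 300 Pa / 307000 m = 9.77×10⁻⁴ Pa/m
Geostrophic speed: V_g = |∂P/∂n|/(fρ) = 9.77×10⁻⁴/(1.22×10⁻⁴ × 1.06) = 7.54 m/s
Around a low, centrifugal force acts outward with Coriolis, so pressure-gradient force balances both:
(1/ρ)|∂P/∂n| = fV + V²/R  →  V² + fR·V − fR·V_g = 0
With fR = 1.22×10⁻⁴ × 1737×10³ m = 212 m/s:
V = [−fR + √((fR)² + 4 fR V_g)]/2 = [−212 + √(212² + 4×212×7.54)]/2 = 7.29 m/s
Subgeostrophic (V < V_g = 7.54 m/s), as expected around a low.
Converting: 7.29 m/s × 1.944 = 14.2 knots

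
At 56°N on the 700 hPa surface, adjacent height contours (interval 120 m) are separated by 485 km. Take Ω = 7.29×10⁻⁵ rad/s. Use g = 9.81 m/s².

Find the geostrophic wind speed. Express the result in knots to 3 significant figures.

Coriolis parameter at 56°N:
f = 2Ω sin φ = 2 × 7.29×10⁻⁵ × sin 56° = 1.21×10⁻⁴ s⁻¹
Height gradient: |∂Z/∂n| = 120 m / 485000 m = 2.47×10⁻⁴
On a pressure surface, geostrophic balance gives V_g = (g/f)|∂Z/∂n|:
V_g = 9.81 × 2.47×10⁻⁴ / 1.21×10⁻⁴ = 20.1 m/s
Converting: 20.1 m/s × 1.944 = 39.0 knots

39.0 knots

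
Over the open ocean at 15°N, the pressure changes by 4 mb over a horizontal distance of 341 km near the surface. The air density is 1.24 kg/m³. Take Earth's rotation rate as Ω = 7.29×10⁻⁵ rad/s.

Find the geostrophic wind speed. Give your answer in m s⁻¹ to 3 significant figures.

25.1 m s⁻¹

Coriolis parameter at 15°N:
f = 2Ω sin φ = 2 × 7.29×10⁻⁵ × sin 15° = 3.77×10⁻⁵ s⁻¹
Pressure gradient: |∂P/∂n| = 400 Pa / 341000 m = 1.17×10⁻³ Pa/m
Geostrophic balance (pressure-gradient force = Coriolis force):
V_g = (1/(fρ)) |∂P/∂n| = 1.17×10⁻³ / (3.77×10⁻⁵ × 1.24) = 25.1 m/s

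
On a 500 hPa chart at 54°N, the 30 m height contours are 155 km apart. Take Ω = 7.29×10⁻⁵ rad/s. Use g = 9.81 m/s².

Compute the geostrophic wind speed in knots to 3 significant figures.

Coriolis parameter at 54°N:
f = 2Ω sin φ = 2 × 7.29×10⁻⁵ × sin 54° = 1.18×10⁻⁴ s⁻¹
Height gradient: |∂Z/∂n| = 30 m / 155000 m = 1.94×10⁻⁴
On a pressure surface, geostrophic balance gives V_g = (g/f)|∂Z/∂n|:
V_g = 9.81 × 1.94×10⁻⁴ / 1.18×10⁻⁴ = 16.1 m/s
Converting: 16.1 m/s × 1.944 = 31.3 knots

31.3 knots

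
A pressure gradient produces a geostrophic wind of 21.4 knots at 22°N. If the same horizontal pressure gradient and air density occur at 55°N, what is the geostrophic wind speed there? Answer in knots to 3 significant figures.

9.79 knots

With the same pressure gradient and density, V_g ∝ 1/f ∝ 1/sin φ.
V₂ = V₁ · sin φ₁ / sin φ₂ = 21.4 × sin 22° / sin 55°
V₂ = 21.4 × 0.3746/0.8192 = 9.79 knots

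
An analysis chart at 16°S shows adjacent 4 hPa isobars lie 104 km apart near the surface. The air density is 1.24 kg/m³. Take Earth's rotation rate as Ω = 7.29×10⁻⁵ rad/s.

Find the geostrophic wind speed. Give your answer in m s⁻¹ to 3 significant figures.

Coriolis parameter at 16°S:
f = 2Ω sin φ = 2 × 7.29×10⁻⁵ × sin 16° = 4.02×10⁻⁵ s⁻¹
Pressure gradient: |∂P/∂n| = 400 Pa / 104000 m = 3.85×10⁻³ Pa/m
Geostrophic balance (pressure-gradient force = Coriolis force):
V_g = (1/(fρ)) |∂P/∂n| = 3.85×10⁻³ / (4.02×10⁻⁵ × 1.24) = 77.2 m/s

77.2 m s⁻¹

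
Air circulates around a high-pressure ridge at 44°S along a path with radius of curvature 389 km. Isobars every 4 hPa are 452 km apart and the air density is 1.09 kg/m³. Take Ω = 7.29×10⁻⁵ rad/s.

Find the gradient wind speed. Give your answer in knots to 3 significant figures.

21.8 knots

Coriolis parameter at 44°S:
f = 2Ω sin φ = 2 × 7.29×10⁻⁵ × sin 44° = 1.01×10⁻⁴ s⁻¹
Pressure gradient: |∂P/∂n| = 400 Pa / 452000 m = 8.85×10⁻⁴ Pa/m
Geostrophic speed: V_g = |∂P/∂n|/(fρ) = 8.85×10⁻⁴/(1.01×10⁻⁴ × 1.09) = 8.02 m/s
Around a high, pressure-gradient force acts outward with centrifugal, so Coriolis balances both:
fV = (1/ρ)|∂P/∂n| + V²/R  →  V² − fR·V + fR·V_g = 0
With fR = 1.01×10⁻⁴ × 389×10³ m = 39.4 m/s:
V = [fR − √((fR)² − 4 fR V_g)]/2 = [39.4 − √(39.4² − 4×39.4×8.02)]/2 = 11.2 m/s
Supergeostrophic (V > V_g = 8.02 m/s), as expected around a high.
Converting: 11.2 m/s × 1.944 = 21.8 knots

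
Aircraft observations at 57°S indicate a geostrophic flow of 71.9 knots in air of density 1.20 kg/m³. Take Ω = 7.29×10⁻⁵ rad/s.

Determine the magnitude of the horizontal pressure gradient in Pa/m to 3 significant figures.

Coriolis parameter at 57°S:
f = 2Ω sin φ = 2 × 7.29×10⁻⁵ × sin 57° = 1.22×10⁻⁴ s⁻¹
Wind speed in SI: 71.9 knots = 37.0 m/s
Geostrophic balance rearranged: |∂P/∂n| = f ρ V_g
|∂P/∂n| = 1.22×10⁻⁴ × 1.20 × 37.0 = 5.43×10⁻³ Pa/m

5.43×10⁻³ Pa/m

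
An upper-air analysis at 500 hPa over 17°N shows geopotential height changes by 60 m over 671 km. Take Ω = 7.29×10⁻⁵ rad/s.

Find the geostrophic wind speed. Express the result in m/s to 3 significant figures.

20.6 m/s

Coriolis parameter at 17°N:
f = 2Ω sin φ = 2 × 7.29×10⁻⁵ × sin 17° = 4.26×10⁻⁵ s⁻¹
Height gradient: |∂Z/∂n| = 60 m / 671000 m = 8.94×10⁻⁵
On a pressure surface, geostrophic balance gives V_g = (g/f)|∂Z/∂n|:
V_g = 9.81 × 8.94×10⁻⁵ / 4.26×10⁻⁵ = 20.6 m/s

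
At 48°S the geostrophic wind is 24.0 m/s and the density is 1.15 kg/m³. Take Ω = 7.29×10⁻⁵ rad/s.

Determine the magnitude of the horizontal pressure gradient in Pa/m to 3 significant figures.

2.99×10⁻³ Pa/m

Coriolis parameter at 48°S:
f = 2Ω sin φ = 2 × 7.29×10⁻⁵ × sin 48° = 1.08×10⁻⁴ s⁻¹
Geostrophic balance rearranged: |∂P/∂n| = f ρ V_g
|∂P/∂n| = 1.08×10⁻⁴ × 1.15 × 24.0 = 2.99×10⁻³ Pa/m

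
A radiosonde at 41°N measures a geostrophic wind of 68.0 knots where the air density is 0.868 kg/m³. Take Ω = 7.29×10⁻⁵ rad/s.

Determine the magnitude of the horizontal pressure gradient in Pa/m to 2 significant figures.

Coriolis parameter at 41°N:
f = 2Ω sin φ = 2 × 7.29×10⁻⁵ × sin 41° = 9.57×10⁻⁵ s⁻¹
Wind speed in SI: 68.0 knots = 35.0 m/s
Geostrophic balance rearranged: |∂P/∂n| = f ρ V_g
|∂P/∂n| = 9.57×10⁻⁵ × 0.868 × 35.0 = 2.90×10⁻³ Pa/m

2.9×10⁻³ Pa/m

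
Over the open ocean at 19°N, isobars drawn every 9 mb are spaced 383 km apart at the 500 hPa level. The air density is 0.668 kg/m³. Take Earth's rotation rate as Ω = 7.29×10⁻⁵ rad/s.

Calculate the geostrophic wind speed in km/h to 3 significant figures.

267 km/h

Coriolis parameter at 19°N:
f = 2Ω sin φ = 2 × 7.29×10⁻⁵ × sin 19° = 4.75×10⁻⁵ s⁻¹
Pressure gradient: |∂P/∂n| = 900 Pa / 383000 m = 2.35×10⁻³ Pa/m
Geostrophic balance (pressure-gradient force = Coriolis force):
V_g = (1/(fρ)) |∂P/∂n| = 2.35×10⁻³ / (4.75×10⁻⁵ × 0.668) = 74.1 m/s
Converting: 74.1 m/s × 3.6 = 267 km/h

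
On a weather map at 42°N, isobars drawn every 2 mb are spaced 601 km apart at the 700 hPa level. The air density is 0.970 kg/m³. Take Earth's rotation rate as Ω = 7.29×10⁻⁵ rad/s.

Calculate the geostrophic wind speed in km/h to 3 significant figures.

12.7 km/h

Coriolis parameter at 42°N:
f = 2Ω sin φ = 2 × 7.29×10⁻⁵ × sin 42° = 9.76×10⁻⁵ s⁻¹
Pressure gradient: |∂P/∂n| = 200 Pa / 601000 m = 3.33×10⁻⁴ Pa/m
Geostrophic balance (pressure-gradient force = Coriolis force):
V_g = (1/(fρ)) |∂P/∂n| = 3.33×10⁻⁴ / (9.76×10⁻⁵ × 0.970) = 3.52 m/s
Converting: 3.52 m/s × 3.6 = 12.7 km/h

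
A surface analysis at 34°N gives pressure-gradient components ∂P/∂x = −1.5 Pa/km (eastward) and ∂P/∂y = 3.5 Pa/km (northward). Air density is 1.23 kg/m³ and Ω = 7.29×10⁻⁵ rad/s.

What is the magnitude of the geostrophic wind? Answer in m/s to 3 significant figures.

Coriolis parameter at 34°N:
f = 2Ω sin φ = 2 × 7.29×10⁻⁵ × sin 34° = 8.15×10⁻⁵ s⁻¹
Component geostrophic relations (x east, y north):
u_g = −(1/(fρ)) ∂P/∂y,  v_g = (1/(fρ)) ∂P/∂x
u_g = −(3.5×10⁻³)/(8.15×10⁻⁵ × 1.23) = −34.9 m/s;  v_g = (−1.5×10⁻³)/(8.15×10⁻⁵ × 1.23) = −15.0 m/s
|V_g| = √(u_g² + v_g²) = 38.0 m/s

38.0 m/s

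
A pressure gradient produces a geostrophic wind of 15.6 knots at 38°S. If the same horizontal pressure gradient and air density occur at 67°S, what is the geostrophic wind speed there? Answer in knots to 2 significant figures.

10 knots

With the same pressure gradient and density, V_g ∝ 1/f ∝ 1/sin φ.
V₂ = V₁ · sin φ₁ / sin φ₂ = 15.6 × sin 38° / sin 67°
V₂ = 15.6 × 0.6157/0.9205 = 10 knots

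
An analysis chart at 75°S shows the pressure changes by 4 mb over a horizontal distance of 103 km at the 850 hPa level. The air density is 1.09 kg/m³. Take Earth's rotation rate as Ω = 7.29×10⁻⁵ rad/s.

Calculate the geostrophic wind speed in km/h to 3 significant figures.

91.1 km/h

Coriolis parameter at 75°S:
f = 2Ω sin φ = 2 × 7.29×10⁻⁵ × sin 75° = 1.41×10⁻⁴ s⁻¹
Pressure gradient: |∂P/∂n| = 400 Pa / 103000 m = 3.88×10⁻³ Pa/m
Geostrophic balance (pressure-gradient force = Coriolis force):
V_g = (1/(fρ)) |∂P/∂n| = 3.88×10⁻³ / (1.41×10⁻⁴ × 1.09) = 25.3 m/s
Converting: 25.3 m/s × 3.6 = 91.1 km/h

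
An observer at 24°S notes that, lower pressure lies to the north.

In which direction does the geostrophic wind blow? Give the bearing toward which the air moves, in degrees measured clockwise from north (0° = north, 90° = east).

270°

The pressure-gradient force points toward the north (bearing 000°).
Geostrophic balance: in the Southern Hemisphere the Coriolis force deflects motion to the left, so the geostrophic wind blows 90° to the left of the pressure-gradient force (low pressure on the right).
Rotating 000° by 90° counterclockwise gives 270° — the wind blows toward the west.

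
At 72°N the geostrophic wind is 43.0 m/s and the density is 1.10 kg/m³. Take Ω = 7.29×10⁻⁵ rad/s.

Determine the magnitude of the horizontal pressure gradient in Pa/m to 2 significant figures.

Coriolis parameter at 72°N:
f = 2Ω sin φ = 2 × 7.29×10⁻⁵ × sin 72° = 1.39×10⁻⁴ s⁻¹
Geostrophic balance rearranged: |∂P/∂n| = f ρ V_g
|∂P/∂n| = 1.39×10⁻⁴ × 1.10 × 43.0 = 6.56×10⁻³ Pa/m

6.6×10⁻³ Pa/m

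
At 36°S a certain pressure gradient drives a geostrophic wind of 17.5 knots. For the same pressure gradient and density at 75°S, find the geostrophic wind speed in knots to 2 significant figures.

11 knots

With the same pressure gradient and density, V_g ∝ 1/f ∝ 1/sin φ.
V₂ = V₁ · sin φ₁ / sin φ₂ = 17.5 × sin 36° / sin 75°
V₂ = 17.5 × 0.5878/0.9659 = 11 knots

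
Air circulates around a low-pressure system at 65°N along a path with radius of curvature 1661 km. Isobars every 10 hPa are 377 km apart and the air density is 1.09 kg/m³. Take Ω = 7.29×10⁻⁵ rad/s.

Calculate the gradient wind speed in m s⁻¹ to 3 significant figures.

Coriolis parameter at 65°N:
f = 2Ω sin φ = 2 × 7.29×10⁻⁵ × sin 65° = 1.32×10⁻⁴ s⁻¹
Pressure gradient: |∂P/∂n| = 1000 Pa / 377000 m = 2.65×10⁻³ Pa/m
Geostrophic speed: V_g = |∂P/∂n|/(fρ) = 2.65×10⁻³/(1.32×10⁻⁴ × 1.09) = 18.4 m/s
Around a low, centrifugal force acts outward with Coriolis, so pressure-gradient force balances both:
(1/ρ)|∂P/∂n| = fV + V²/R  →  V² + fR·V − fR·V_g = 0
With fR = 1.32×10⁻⁴ × 1661×10³ m = 219 m/s:
V = [−fR + √((fR)² + 4 fR V_g)]/2 = [−219 + √(219² + 4×219×18.4)]/2 = 17.1 m/s
Subgeostrophic (V < V_g = 18.4 m/s), as expected around a low.

17.1 m s⁻¹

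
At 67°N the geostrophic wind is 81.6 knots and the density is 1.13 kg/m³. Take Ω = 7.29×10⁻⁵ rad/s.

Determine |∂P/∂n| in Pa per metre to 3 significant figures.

6.37×10⁻³ Pa/m

Coriolis parameter at 67°N:
f = 2Ω sin φ = 2 × 7.29×10⁻⁵ × sin 67° = 1.34×10⁻⁴ s⁻¹
Wind speed in SI: 81.6 knots = 42.0 m/s
Geostrophic balance rearranged: |∂P/∂n| = f ρ V_g
|∂P/∂n| = 1.34×10⁻⁴ × 1.13 × 42.0 = 6.37×10⁻³ Pa/m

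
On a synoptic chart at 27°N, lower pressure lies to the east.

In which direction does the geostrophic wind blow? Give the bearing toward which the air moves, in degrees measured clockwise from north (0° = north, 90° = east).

180°

The pressure-gradient force points toward the east (bearing 090°).
Geostrophic balance: in the Northern Hemisphere the Coriolis force deflects motion to the right, so the geostrophic wind blows 90° to the right of the pressure-gradient force (low pressure on the left).
Rotating 090° by 90° clockwise gives 180° — the wind blows toward the south.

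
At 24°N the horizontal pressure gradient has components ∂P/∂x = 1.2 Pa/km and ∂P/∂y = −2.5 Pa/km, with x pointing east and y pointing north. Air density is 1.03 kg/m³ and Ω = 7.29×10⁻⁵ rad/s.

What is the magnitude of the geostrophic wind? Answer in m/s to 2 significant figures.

45 m/s

Coriolis parameter at 24°N:
f = 2Ω sin φ = 2 × 7.29×10⁻⁵ × sin 24° = 5.93×10⁻⁵ s⁻¹
Component geostrophic relations (x east, y north):
u_g = −(1/(fρ)) ∂P/∂y,  v_g = (1/(fρ)) ∂P/∂x
u_g = −(−2.5×10⁻³)/(5.93×10⁻⁵ × 1.03) = 40.9 m/s;  v_g = (1.2×10⁻³)/(5.93×10⁻⁵ × 1.03) = 19.6 m/s
|V_g| = √(u_g² + v_g²) = 45.4 m/s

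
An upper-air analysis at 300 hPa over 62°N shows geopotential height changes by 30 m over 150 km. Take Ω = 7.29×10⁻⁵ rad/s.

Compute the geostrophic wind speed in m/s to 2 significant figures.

Coriolis parameter at 62°N:
f = 2Ω sin φ = 2 × 7.29×10⁻⁵ × sin 62° = 1.29×10⁻⁴ s⁻¹
Height gradient: |∂Z/∂n| = 30 m / 150000 m = 2.00×10⁻⁴
On a pressure surface, geostrophic balance gives V_g = (g/f)|∂Z/∂n|:
V_g = 9.81 × 2.00×10⁻⁴ / 1.29×10⁻⁴ = 15.2 m/s

15 m/s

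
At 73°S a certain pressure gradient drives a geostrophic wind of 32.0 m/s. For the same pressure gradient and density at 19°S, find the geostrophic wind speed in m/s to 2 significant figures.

94 m/s

With the same pressure gradient and density, V_g ∝ 1/f ∝ 1/sin φ.
V₂ = V₁ · sin φ₁ / sin φ₂ = 32.0 × sin 73° / sin 19°
V₂ = 32.0 × 0.9563/0.3256 = 94 m/s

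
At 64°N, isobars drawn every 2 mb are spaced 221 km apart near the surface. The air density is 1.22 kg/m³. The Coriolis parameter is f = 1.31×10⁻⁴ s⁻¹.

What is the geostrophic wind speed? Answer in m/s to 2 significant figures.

5.7 m/s

Pressure gradient: |∂P/∂n| = 200 Pa / 221000 m = 9.05×10⁻⁴ Pa/m
Geostrophic balance (pressure-gradient force = Coriolis force):
V_g = (1/(fρ)) |∂P/∂n| = 9.05×10⁻⁴ / (1.31×10⁻⁴ × 1.22) = 5.66 m/s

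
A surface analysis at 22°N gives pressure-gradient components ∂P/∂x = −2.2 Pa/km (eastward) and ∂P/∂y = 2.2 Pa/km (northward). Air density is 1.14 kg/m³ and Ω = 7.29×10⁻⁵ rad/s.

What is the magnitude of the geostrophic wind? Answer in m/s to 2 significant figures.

Coriolis parameter at 22°N:
f = 2Ω sin φ = 2 × 7.29×10⁻⁵ × sin 22° = 5.46×10⁻⁵ s⁻¹
Component geostrophic relations (x east, y north):
u_g = −(1/(fρ)) ∂P/∂y,  v_g = (1/(fρ)) ∂P/∂x
u_g = −(2.2×10⁻³)/(5.46×10⁻⁵ × 1.14) = −35.3 m/s;  v_g = (−2.2×10⁻³)/(5.46×10⁻⁵ × 1.14) = −35.3 m/s
|V_g| = √(u_g² + v_g²) = 50.0 m/s

50 m/s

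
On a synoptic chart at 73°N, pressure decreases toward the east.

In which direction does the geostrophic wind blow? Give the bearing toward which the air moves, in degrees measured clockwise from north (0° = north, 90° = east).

The pressure-gradient force points toward the east (bearing 090°).
Geostrophic balance: in the Northern Hemisphere the Coriolis force deflects motion to the right, so the geostrophic wind blows 90° to the right of the pressure-gradient force (low pressure on the left).
Rotating 090° by 90° clockwise gives 180° — the wind blows toward the south.

180°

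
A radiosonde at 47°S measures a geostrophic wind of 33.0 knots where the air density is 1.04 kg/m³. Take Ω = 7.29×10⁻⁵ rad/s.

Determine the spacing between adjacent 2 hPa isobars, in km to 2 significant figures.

Coriolis parameter at 47°S:
f = 2Ω sin φ = 2 × 7.29×10⁻⁵ × sin 47° = 1.07×10⁻⁴ s⁻¹
Wind speed in SI: 33.0 knots = 17.0 m/s
Geostrophic balance rearranged: |∂P/∂n| = f ρ V_g
|∂P/∂n| = 1.07×10⁻⁴ × 1.04 × 17.0 = 1.88×10⁻³ Pa/m
Isobar spacing: Δn = ΔP/|∂P/∂n| = 200 Pa / 1.88×10⁻³ Pa/m = 106233 m ≈ 110 km

110 km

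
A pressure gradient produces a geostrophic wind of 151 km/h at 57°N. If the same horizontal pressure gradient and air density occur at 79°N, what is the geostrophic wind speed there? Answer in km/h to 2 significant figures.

With the same pressure gradient and density, V_g ∝ 1/f ∝ 1/sin φ.
V₂ = V₁ · sin φ₁ / sin φ₂ = 151 × sin 57° / sin 79°
V₂ = 151 × 0.8387/0.9816 = 130 km/h

130 km/h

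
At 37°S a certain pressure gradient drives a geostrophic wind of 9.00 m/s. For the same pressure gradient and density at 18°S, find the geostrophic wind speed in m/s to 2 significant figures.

With the same pressure gradient and density, V_g ∝ 1/f ∝ 1/sin φ.
V₂ = V₁ · sin φ₁ / sin φ₂ = 9.00 × sin 37° / sin 18°
V₂ = 9.00 × 0.6018/0.3090 = 18 m/s

18 m/s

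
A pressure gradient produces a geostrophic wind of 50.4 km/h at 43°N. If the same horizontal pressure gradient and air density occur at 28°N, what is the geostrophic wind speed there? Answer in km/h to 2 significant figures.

73 km/h

With the same pressure gradient and density, V_g ∝ 1/f ∝ 1/sin φ.
V₂ = V₁ · sin φ₁ / sin φ₂ = 50.4 × sin 43° / sin 28°
V₂ = 50.4 × 0.6820/0.4695 = 73 km/h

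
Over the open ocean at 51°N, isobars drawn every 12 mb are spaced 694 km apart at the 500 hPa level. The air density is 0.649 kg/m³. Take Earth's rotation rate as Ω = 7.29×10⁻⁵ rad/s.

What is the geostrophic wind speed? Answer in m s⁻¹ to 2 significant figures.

Coriolis parameter at 51°N:
f = 2Ω sin φ = 2 × 7.29×10⁻⁵ × sin 51° = 1.13×10⁻⁴ s⁻¹
Pressure gradient: |∂P/∂n| = 1200 Pa / 694000 m = 1.73×10⁻³ Pa/m
Geostrophic balance (pressure-gradient force = Coriolis force):
V_g = (1/(fρ)) |∂P/∂n| = 1.73×10⁻³ / (1.13×10⁻⁴ × 0.649) = 23.5 m/s

24 m s⁻¹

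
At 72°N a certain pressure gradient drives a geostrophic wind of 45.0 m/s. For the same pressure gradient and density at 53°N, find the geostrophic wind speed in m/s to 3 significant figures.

53.6 m/s

With the same pressure gradient and density, V_g ∝ 1/f ∝ 1/sin φ.
V₂ = V₁ · sin φ₁ / sin φ₂ = 45.0 × sin 72° / sin 53°
V₂ = 45.0 × 0.9511/0.7986 = 53.6 m/s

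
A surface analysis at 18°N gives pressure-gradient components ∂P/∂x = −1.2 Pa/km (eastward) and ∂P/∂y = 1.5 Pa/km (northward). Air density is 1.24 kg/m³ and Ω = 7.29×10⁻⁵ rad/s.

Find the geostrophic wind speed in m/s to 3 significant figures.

34.4 m/s

Coriolis parameter at 18°N:
f = 2Ω sin φ = 2 × 7.29×10⁻⁵ × sin 18° = 4.51×10⁻⁵ s⁻¹
Component geostrophic relations (x east, y north):
u_g = −(1/(fρ)) ∂P/∂y,  v_g = (1/(fρ)) ∂P/∂x
u_g = −(1.5×10⁻³)/(4.51×10⁻⁵ × 1.24) = −26.8 m/s;  v_g = (−1.2×10⁻³)/(4.51×10⁻⁵ × 1.24) = −21.5 m/s
|V_g| = √(u_g² + v_g²) = 34.4 m/s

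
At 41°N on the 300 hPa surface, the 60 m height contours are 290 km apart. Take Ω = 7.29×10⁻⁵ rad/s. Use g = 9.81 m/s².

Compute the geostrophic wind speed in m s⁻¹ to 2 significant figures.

Coriolis parameter at 41°N:
f = 2Ω sin φ = 2 × 7.29×10⁻⁵ × sin 41° = 9.57×10⁻⁵ s⁻¹
Height gradient: |∂Z/∂n| = 60 m / 290000 m = 2.07×10⁻⁴
On a pressure surface, geostrophic balance gives V_g = (g/f)|∂Z/∂n|:
V_g = 9.81 × 2.07×10⁻⁴ / 9.57×10⁻⁵ = 21.2 m/s

21 m s⁻¹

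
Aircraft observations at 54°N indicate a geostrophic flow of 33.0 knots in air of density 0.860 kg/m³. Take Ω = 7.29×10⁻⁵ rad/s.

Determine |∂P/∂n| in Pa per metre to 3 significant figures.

Coriolis parameter at 54°N:
f = 2Ω sin φ = 2 × 7.29×10⁻⁵ × sin 54° = 1.18×10⁻⁴ s⁻¹
Wind speed in SI: 33.0 knots = 17.0 m/s
Geostrophic balance rearranged: |∂P/∂n| = f ρ V_g
|∂P/∂n| = 1.18×10⁻⁴ × 0.860 × 17.0 = 1.72×10⁻³ Pa/m

1.72×10⁻³ Pa/m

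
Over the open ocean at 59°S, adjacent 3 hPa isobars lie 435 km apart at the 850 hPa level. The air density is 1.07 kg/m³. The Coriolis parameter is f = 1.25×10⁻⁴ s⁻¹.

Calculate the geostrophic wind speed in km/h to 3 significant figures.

18.6 km/h

Pressure gradient: |∂P/∂n| = 300 Pa / 435000 m = 6.90×10⁻⁴ Pa/m
Geostrophic balance (pressure-gradient force = Coriolis force):
V_g = (1/(fρ)) |∂P/∂n| = 6.90×10⁻⁴ / (1.25×10⁻⁴ × 1.07) = 5.16 m/s
Converting: 5.16 m/s × 3.6 = 18.6 km/h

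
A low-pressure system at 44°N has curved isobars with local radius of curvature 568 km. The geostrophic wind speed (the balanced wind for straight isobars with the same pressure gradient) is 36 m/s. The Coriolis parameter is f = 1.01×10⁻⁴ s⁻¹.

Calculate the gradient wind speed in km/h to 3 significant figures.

90.2 km/h

Around a low, centrifugal force acts outward with Coriolis, so pressure-gradient force balances both:
(1/ρ)|∂P/∂n| = fV + V²/R  →  V² + fR·V − fR·V_g = 0
With fR = 1.01×10⁻⁴ × 568×10³ m = 57.4 m/s:
V = [−fR + √((fR)² + 4 fR V_g)]/2 = [−57.4 + √(57.4² + 4×57.4×36)]/2 = 25.1 m/s
Subgeostrophic (V < V_g = 36 m/s), as expected around a low.
Converting: 25.1 m/s × 3.6 = 90.2 km/h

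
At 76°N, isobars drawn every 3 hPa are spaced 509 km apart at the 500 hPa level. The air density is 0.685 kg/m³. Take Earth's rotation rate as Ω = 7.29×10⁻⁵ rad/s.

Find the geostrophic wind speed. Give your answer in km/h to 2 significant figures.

Coriolis parameter at 76°N:
f = 2Ω sin φ = 2 × 7.29×10⁻⁵ × sin 76° = 1.41×10⁻⁴ s⁻¹
Pressure gradient: |∂P/∂n| = 300 Pa / 509000 m = 5.89×10⁻⁴ Pa/m
Geostrophic balance (pressure-gradient force = Coriolis force):
V_g = (1/(fρ)) |∂P/∂n| = 5.89×10⁻⁴ / (1.41×10⁻⁴ × 0.685) = 6.08 m/s
Converting: 6.08 m/s × 3.6 = 22 km/h

22 km/h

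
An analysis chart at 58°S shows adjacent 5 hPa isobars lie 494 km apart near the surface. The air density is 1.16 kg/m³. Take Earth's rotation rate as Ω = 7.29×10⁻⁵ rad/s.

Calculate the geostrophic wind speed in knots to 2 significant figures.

14 knots

Coriolis parameter at 58°S:
f = 2Ω sin φ = 2 × 7.29×10⁻⁵ × sin 58° = 1.24×10⁻⁴ s⁻¹
Pressure gradient: |∂P/∂n| = 500 Pa / 494000 m = 1.01×10⁻³ Pa/m
Geostrophic balance (pressure-gradient force = Coriolis force):
V_g = (1/(fρ)) |∂P/∂n| = 1.01×10⁻³ / (1.24×10⁻⁴ × 1.16) = 7.06 m/s
Converting: 7.06 m/s × 1.944 = 14 knots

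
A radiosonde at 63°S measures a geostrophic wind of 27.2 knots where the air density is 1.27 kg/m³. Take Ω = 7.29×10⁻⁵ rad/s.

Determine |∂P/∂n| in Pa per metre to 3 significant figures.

2.31×10⁻³ Pa/m

Coriolis parameter at 63°S:
f = 2Ω sin φ = 2 × 7.29×10⁻⁵ × sin 63° = 1.30×10⁻⁴ s⁻¹
Wind speed in SI: 27.2 knots = 14.0 m/s
Geostrophic balance rearranged: |∂P/∂n| = f ρ V_g
|∂P/∂n| = 1.30×10⁻⁴ × 1.27 × 14.0 = 2.31×10⁻³ Pa/m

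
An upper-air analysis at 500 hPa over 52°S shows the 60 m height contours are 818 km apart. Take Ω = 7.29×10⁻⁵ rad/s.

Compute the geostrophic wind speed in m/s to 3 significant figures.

Coriolis parameter at 52°S:
f = 2Ω sin φ = 2 × 7.29×10⁻⁵ × sin 52° = 1.15×10⁻⁴ s⁻¹
Height gradient: |∂Z/∂n| = 60 m / 818000 m = 7.33×10⁻⁵
On a pressure surface, geostrophic balance gives V_g = (g/f)|∂Z/∂n|:
V_g = 9.81 × 7.33×10⁻⁵ / 1.15×10⁻⁴ = 6.26 m/s

6.26 m/s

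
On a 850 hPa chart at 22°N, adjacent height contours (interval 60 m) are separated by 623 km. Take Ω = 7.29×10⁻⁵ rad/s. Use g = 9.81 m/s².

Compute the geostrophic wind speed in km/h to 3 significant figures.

62.3 km/h

Coriolis parameter at 22°N:
f = 2Ω sin φ = 2 × 7.29×10⁻⁵ × sin 22° = 5.46×10⁻⁵ s⁻¹
Height gradient: |∂Z/∂n| = 60 m / 623000 m = 9.63×10⁻⁵
On a pressure surface, geostrophic balance gives V_g = (g/f)|∂Z/∂n|:
V_g = 9.81 × 9.63×10⁻⁵ / 5.46×10⁻⁵ = 17.3 m/s
Converting: 17.3 m/s × 3.6 = 62.3 km/h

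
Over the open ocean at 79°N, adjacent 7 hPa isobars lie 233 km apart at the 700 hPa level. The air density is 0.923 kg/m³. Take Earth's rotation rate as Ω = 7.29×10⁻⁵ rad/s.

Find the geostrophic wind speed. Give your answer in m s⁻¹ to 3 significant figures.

22.7 m s⁻¹

Coriolis parameter at 79°N:
f = 2Ω sin φ = 2 × 7.29×10⁻⁵ × sin 79° = 1.43×10⁻⁴ s⁻¹
Pressure gradient: |∂P/∂n| = 700 Pa / 233000 m = 3.00×10⁻³ Pa/m
Geostrophic balance (pressure-gradient force = Coriolis force):
V_g = (1/(fρ)) |∂P/∂n| = 3.00×10⁻³ / (1.43×10⁻⁴ × 0.923) = 22.7 m/s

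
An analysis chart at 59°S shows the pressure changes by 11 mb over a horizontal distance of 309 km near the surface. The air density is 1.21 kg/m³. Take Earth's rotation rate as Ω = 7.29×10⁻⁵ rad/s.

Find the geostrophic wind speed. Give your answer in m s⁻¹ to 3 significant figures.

Coriolis parameter at 59°S:
f = 2Ω sin φ = 2 × 7.29×10⁻⁵ × sin 59° = 1.25×10⁻⁴ s⁻¹
Pressure gradient: |∂P/∂n| = 1100 Pa / 309000 m = 3.56×10⁻³ Pa/m
Geostrophic balance (pressure-gradient force = Coriolis force):
V_g = (1/(fρ)) |∂P/∂n| = 3.56×10⁻³ / (1.25×10⁻⁴ × 1.21) = 23.5 m/s

23.5 m s⁻¹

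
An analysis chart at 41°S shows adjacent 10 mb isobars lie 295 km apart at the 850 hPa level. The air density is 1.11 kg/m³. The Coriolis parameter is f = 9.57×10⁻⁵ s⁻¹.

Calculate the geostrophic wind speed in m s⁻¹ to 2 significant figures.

Pressure gradient: |∂P/∂n| = 1000 Pa / 295000 m = 3.39×10⁻³ Pa/m
Geostrophic balance (pressure-gradient force = Coriolis force):
V_g = (1/(fρ)) |∂P/∂n| = 3.39×10⁻³ / (9.57×10⁻⁵ × 1.11) = 31.9 m/s

32 m s⁻¹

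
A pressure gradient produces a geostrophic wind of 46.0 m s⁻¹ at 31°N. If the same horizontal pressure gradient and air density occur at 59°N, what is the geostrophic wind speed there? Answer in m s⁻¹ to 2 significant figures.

28 m s⁻¹

With the same pressure gradient and density, V_g ∝ 1/f ∝ 1/sin φ.
V₂ = V₁ · sin φ₁ / sin φ₂ = 46.0 × sin 31° / sin 59°
V₂ = 46.0 × 0.5150/0.8572 = 28 m s⁻¹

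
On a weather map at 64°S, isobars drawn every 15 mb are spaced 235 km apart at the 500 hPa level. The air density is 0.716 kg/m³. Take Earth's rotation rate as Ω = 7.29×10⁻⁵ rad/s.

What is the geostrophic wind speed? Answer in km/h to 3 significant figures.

245 km/h

Coriolis parameter at 64°S:
f = 2Ω sin φ = 2 × 7.29×10⁻⁵ × sin 64° = 1.31×10⁻⁴ s⁻¹
Pressure gradient: |∂P/∂n| = 1500 Pa / 235000 m = 6.38×10⁻³ Pa/m
Geostrophic balance (pressure-gradient force = Coriolis force):
V_g = (1/(fρ)) |∂P/∂n| = 6.38×10⁻³ / (1.31×10⁻⁴ × 0.716) = 68.0 m/s
Converting: 68.0 m/s × 3.6 = 245 km/h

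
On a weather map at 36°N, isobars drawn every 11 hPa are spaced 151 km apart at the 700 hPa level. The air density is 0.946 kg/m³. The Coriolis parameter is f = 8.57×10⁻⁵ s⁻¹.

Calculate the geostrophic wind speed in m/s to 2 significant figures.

Pressure gradient: |∂P/∂n| = 1100 Pa / 151000 m = 7.28×10⁻³ Pa/m
Geostrophic balance (pressure-gradient force = Coriolis force):
V_g = (1/(fρ)) |∂P/∂n| = 7.28×10⁻³ / (8.57×10⁻⁵ × 0.946) = 89.9 m/s

90 m/s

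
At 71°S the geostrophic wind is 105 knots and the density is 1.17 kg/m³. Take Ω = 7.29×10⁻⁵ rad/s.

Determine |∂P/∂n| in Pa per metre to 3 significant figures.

Coriolis parameter at 71°S:
f = 2Ω sin φ = 2 × 7.29×10⁻⁵ × sin 71° = 1.38×10⁻⁴ s⁻¹
Wind speed in SI: 105 knots = 54.0 m/s
Geostrophic balance rearranged: |∂P/∂n| = f ρ V_g
|∂P/∂n| = 1.38×10⁻⁴ × 1.17 × 54.0 = 8.71×10⁻³ Pa/m

8.71×10⁻³ Pa/m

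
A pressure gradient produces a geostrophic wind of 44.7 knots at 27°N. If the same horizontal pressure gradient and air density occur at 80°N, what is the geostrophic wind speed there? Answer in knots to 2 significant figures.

21 knots

With the same pressure gradient and density, V_g ∝ 1/f ∝ 1/sin φ.
V₂ = V₁ · sin φ₁ / sin φ₂ = 44.7 × sin 27° / sin 80°
V₂ = 44.7 × 0.4540/0.9848 = 21 knots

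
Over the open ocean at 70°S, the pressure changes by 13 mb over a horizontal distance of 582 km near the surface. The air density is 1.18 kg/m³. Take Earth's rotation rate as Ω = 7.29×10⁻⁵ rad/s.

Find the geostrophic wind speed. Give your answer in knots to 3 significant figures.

26.9 knots

Coriolis parameter at 70°S:
f = 2Ω sin φ = 2 × 7.29×10⁻⁵ × sin 70° = 1.37×10⁻⁴ s⁻¹
Pressure gradient: |∂P/∂n| = 1300 Pa / 582000 m = 2.23×10⁻³ Pa/m
Geostrophic balance (pressure-gradient force = Coriolis force):
V_g = (1/(fρ)) |∂P/∂n| = 2.23×10⁻³ / (1.37×10⁻⁴ × 1.18) = 13.8 m/s
Converting: 13.8 m/s × 1.944 = 26.9 knots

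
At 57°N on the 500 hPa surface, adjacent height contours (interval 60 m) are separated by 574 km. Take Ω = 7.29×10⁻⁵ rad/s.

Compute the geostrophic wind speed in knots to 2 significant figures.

16 knots

Coriolis parameter at 57°N:
f = 2Ω sin φ = 2 × 7.29×10⁻⁵ × sin 57° = 1.22×10⁻⁴ s⁻¹
Height gradient: |∂Z/∂n| = 60 m / 574000 m = 1.05×10⁻⁴
On a pressure surface, geostrophic balance gives V_g = (g/f)|∂Z/∂n|:
V_g = 9.81 × 1.05×10⁻⁴ / 1.22×10⁻⁴ = 8.39 m/s
Converting: 8.39 m/s × 1.944 = 16 knots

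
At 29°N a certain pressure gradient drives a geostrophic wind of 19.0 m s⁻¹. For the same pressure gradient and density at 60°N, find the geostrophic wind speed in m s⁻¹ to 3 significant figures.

10.6 m s⁻¹

With the same pressure gradient and density, V_g ∝ 1/f ∝ 1/sin φ.
V₂ = V₁ · sin φ₁ / sin φ₂ = 19.0 × sin 29° / sin 60°
V₂ = 19.0 × 0.4848/0.8660 = 10.6 m s⁻¹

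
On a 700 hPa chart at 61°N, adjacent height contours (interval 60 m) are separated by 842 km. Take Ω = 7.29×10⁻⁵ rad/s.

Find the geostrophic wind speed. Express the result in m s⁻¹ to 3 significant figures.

Coriolis parameter at 61°N:
f = 2Ω sin φ = 2 × 7.29×10⁻⁵ × sin 61° = 1.28×10⁻⁴ s⁻¹
Height gradient: |∂Z/∂n| = 60 m / 842000 m = 7.13×10⁻⁵
On a pressure surface, geostrophic balance gives V_g = (g/f)|∂Z/∂n|:
V_g = 9.81 × 7.13×10⁻⁵ / 1.28×10⁻⁴ = 5.48 m/s

5.48 m s⁻¹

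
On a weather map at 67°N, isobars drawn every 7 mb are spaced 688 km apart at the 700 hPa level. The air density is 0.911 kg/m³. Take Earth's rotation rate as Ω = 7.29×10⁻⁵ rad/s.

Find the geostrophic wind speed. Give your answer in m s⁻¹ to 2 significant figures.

Coriolis parameter at 67°N:
f = 2Ω sin φ = 2 × 7.29×10⁻⁵ × sin 67° = 1.34×10⁻⁴ s⁻¹
Pressure gradient: |∂P/∂n| = 700 Pa / 688000 m = 1.02×10⁻³ Pa/m
Geostrophic balance (pressure-gradient force = Coriolis force):
V_g = (1/(fρ)) |∂P/∂n| = 1.02×10⁻³ / (1.34×10⁻⁴ × 0.911) = 8.32 m/s

8.3 m s⁻¹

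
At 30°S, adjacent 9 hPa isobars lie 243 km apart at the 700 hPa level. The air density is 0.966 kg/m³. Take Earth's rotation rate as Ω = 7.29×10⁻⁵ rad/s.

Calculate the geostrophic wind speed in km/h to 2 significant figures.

Coriolis parameter at 30°S:
f = 2Ω sin φ = 2 × 7.29×10⁻⁵ × sin 30° = 7.29×10⁻⁵ s⁻¹
Pressure gradient: |∂P/∂n| = 900 Pa / 243000 m = 3.70×10⁻³ Pa/m
Geostrophic balance (pressure-gradient force = Coriolis force):
V_g = (1/(fρ)) |∂P/∂n| = 3.70×10⁻³ / (7.29×10⁻⁵ × 0.966) = 52.6 m/s
Converting: 52.6 m/s × 3.6 = 190 km/h

190 km/h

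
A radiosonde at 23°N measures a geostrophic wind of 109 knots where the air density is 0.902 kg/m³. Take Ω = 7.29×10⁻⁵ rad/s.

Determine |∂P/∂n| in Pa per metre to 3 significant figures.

Coriolis parameter at 23°N:
f = 2Ω sin φ = 2 × 7.29×10⁻⁵ × sin 23° = 5.70×10⁻⁵ s⁻¹
Wind speed in SI: 109 knots = 56.1 m/s
Geostrophic balance rearranged: |∂P/∂n| = f ρ V_g
|∂P/∂n| = 5.70×10⁻⁵ × 0.902 × 56.1 = 2.88×10⁻³ Pa/m

2.88×10⁻³ Pa/m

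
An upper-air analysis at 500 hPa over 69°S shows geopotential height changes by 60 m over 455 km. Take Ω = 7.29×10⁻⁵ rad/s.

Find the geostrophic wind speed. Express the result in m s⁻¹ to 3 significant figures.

9.50 m s⁻¹

Coriolis parameter at 69°S:
f = 2Ω sin φ = 2 × 7.29×10⁻⁵ × sin 69° = 1.36×10⁻⁴ s⁻¹
Height gradient: |∂Z/∂n| = 60 m / 455000 m = 1.32×10⁻⁴
On a pressure surface, geostrophic balance gives V_g = (g/f)|∂Z/∂n|:
V_g = 9.81 × 1.32×10⁻⁴ / 1.36×10⁻⁴ = 9.50 m/s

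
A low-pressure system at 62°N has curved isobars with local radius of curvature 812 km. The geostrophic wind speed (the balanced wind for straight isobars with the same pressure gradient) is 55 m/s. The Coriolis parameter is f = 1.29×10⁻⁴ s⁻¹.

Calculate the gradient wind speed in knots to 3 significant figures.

77.5 knots

Around a low, centrifugal force acts outward with Coriolis, so pressure-gradient force balances both:
(1/ρ)|∂P/∂n| = fV + V²/R  →  V² + fR·V − fR·V_g = 0
With fR = 1.29×10⁻⁴ × 812×10³ m = 105 m/s:
V = [−fR + √((fR)² + 4 fR V_g)]/2 = [−105 + √(105² + 4×105×55)]/2 = 39.8 m/s
Subgeostrophic (V < V_g = 55 m/s), as expected around a low.
Converting: 39.8 m/s × 1.944 = 77.5 knots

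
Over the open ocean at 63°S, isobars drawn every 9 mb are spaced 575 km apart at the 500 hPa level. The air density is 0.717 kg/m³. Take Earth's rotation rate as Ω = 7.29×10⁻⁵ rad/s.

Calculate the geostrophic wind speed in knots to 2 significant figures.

Coriolis parameter at 63°S:
f = 2Ω sin φ = 2 × 7.29×10⁻⁵ × sin 63° = 1.30×10⁻⁴ s⁻¹
Pressure gradient: |∂P/∂n| = 900 Pa / 575000 m = 1.57×10⁻³ Pa/m
Geostrophic balance (pressure-gradient force = Coriolis force):
V_g = (1/(fρ)) |∂P/∂n| = 1.57×10⁻³ / (1.30×10⁻⁴ × 0.717) = 16.8 m/s
Converting: 16.8 m/s × 1.944 = 33 knots

33 knots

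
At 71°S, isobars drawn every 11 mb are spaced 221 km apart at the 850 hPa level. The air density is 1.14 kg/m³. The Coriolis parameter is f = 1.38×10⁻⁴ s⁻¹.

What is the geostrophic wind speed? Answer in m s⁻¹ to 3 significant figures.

Pressure gradient: |∂P/∂n| = 1100 Pa / 221000 m = 4.98×10⁻³ Pa/m
Geostrophic balance (pressure-gradient force = Coriolis force):
V_g = (1/(fρ)) |∂P/∂n| = 4.98×10⁻³ / (1.38×10⁻⁴ × 1.14) = 31.6 m/s

31.6 m s⁻¹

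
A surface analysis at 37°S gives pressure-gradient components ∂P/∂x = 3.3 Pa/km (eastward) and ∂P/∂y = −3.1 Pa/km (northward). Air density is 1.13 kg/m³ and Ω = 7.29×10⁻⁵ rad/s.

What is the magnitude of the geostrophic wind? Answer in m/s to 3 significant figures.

Coriolis parameter at 37°S:
f = 2Ω sin φ = 2 × 7.29×10⁻⁵ × sin 37° = 8.77×10⁻⁵ s⁻¹
In the Southern Hemisphere f is negative: f = −8.77×10⁻⁵ s⁻¹.
Component geostrophic relations (x east, y north):
u_g = −(1/(fρ)) ∂P/∂y,  v_g = (1/(fρ)) ∂P/∂x
u_g = −(−3.1×10⁻³)/(−8.77×10⁻⁵ × 1.13) = −31.3 m/s;  v_g = (3.3×10⁻³)/(−8.77×10⁻⁵ × 1.13) = −33.3 m/s
|V_g| = √(u_g² + v_g²) = 45.7 m/s

45.7 m/s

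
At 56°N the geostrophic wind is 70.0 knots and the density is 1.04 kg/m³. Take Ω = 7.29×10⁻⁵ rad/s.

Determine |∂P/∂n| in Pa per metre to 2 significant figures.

Coriolis parameter at 56°N:
f = 2Ω sin φ = 2 × 7.29×10⁻⁵ × sin 56° = 1.21×10⁻⁴ s⁻¹
Wind speed in SI: 70.0 knots = 36.0 m/s
Geostrophic balance rearranged: |∂P/∂n| = f ρ V_g
|∂P/∂n| = 1.21×10⁻⁴ × 1.04 × 36.0 = 4.53×10⁻³ Pa/m

4.5×10⁻³ Pa/m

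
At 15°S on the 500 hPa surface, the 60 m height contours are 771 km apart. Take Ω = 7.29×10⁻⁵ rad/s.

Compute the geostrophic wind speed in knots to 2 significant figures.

39 knots

Coriolis parameter at 15°S:
f = 2Ω sin φ = 2 × 7.29×10⁻⁵ × sin 15° = 3.77×10⁻⁵ s⁻¹
Height gradient: |∂Z/∂n| = 60 m / 771000 m = 7.78×10⁻⁵
On a pressure surface, geostrophic balance gives V_g = (g/f)|∂Z/∂n|:
V_g = 9.81 × 7.78×10⁻⁵ / 3.77×10⁻⁵ = 20.2 m/s
Converting: 20.2 m/s × 1.944 = 39 knots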